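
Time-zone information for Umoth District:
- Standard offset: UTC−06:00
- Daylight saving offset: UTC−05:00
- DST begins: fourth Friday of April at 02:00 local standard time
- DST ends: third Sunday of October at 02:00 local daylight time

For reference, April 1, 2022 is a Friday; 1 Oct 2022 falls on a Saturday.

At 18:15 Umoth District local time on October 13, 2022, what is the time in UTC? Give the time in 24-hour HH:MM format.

1 April 2022 is a Friday, so the first Friday is April 1 and the fourth is April 22.
1 October 2022 is a Saturday, so the first Sunday is October 2 and the third is October 16.
October 13, 2022 falls between 22 April and 16 October, so daylight saving is in effect and Umoth District is at UTC−05:00.
18:15 local + 5h = 23:15 UTC.

23:15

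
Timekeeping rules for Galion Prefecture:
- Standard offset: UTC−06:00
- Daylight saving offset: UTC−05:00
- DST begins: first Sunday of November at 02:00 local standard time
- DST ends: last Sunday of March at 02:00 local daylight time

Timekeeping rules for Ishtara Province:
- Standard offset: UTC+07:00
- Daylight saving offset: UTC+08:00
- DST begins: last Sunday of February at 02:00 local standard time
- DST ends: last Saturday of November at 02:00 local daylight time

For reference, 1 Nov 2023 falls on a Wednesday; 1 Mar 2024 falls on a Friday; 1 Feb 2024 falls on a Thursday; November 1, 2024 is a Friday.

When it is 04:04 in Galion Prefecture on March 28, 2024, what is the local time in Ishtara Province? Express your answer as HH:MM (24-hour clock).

17:04

1 November 2023 is a Wednesday, so the first Sunday is November 5.
1 March 2024 is a Friday, so Sundays fall on 3, 10, 17, 24, 31; the last is March 31.
March 28, 2024 falls between 5 November 2023 and 31 March 2024, so daylight saving is in effect and Galion Prefecture is at UTC−05:00.
04:04 Galion Prefecture + 5h = 09:04 UTC.
1 February 2024 is a Thursday, so Sundays fall on 4, 11, 18, 25; the last is February 25.
1 November 2024 is a Friday, so Saturdays fall on 2, 9, 16, 23, 30; the last is November 30.
At the standard offset (UTC+07:00), 09:04 UTC + 7h = 16:04 Ishtara Province standard time.
The standard-time date in Ishtara Province, March 28, 2024, lies within the daylight-saving period (25 February – 30 November), so Ishtara Province is on daylight time, UTC+08:00.
09:04 UTC + 8h = 17:04 Ishtara Province.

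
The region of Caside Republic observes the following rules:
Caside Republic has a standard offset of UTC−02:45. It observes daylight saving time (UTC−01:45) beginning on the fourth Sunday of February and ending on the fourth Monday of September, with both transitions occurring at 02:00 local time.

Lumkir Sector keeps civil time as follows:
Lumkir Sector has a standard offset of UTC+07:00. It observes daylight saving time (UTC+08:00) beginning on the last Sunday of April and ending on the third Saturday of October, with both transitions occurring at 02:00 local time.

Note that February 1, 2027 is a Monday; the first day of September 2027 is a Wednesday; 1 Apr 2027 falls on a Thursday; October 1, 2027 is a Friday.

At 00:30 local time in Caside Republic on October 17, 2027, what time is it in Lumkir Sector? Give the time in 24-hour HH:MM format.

1 February 2027 is a Monday, so the first Sunday is February 7 and the fourth is February 28.
1 September 2027 is a Wednesday, so the first Monday is September 6 and the fourth is September 27.
Daylight saving runs 28 February – 27 September; October 17, 2027 is outside that window, so Caside Republic is on standard time at UTC−02:45.
00:30 Caside Republic + 2h45m = 03:15 UTC.
1 April 2027 is a Thursday, so Sundays fall on 4, 11, 18, 25; the last is April 25.
1 October 2027 is a Friday, so the first Saturday is October 2 and the third is October 16.
At the standard offset (UTC+07:00), 03:15 UTC + 7h = 10:15 Lumkir Sector standard time.
The standard-time date in Lumkir Sector, October 17, 2027, is outside the daylight-saving period (25 April – 16 October), so Lumkir Sector is on standard time, UTC+07:00.
03:15 UTC + 7h = 10:15 Lumkir Sector.

10:15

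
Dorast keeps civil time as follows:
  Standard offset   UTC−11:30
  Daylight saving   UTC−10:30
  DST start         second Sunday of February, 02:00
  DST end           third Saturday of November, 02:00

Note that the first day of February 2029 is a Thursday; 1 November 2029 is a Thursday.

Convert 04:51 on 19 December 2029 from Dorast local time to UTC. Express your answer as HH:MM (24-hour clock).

16:21

1 February 2029 is a Thursday, so the first Sunday is February 4 and the second is February 11.
1 November 2029 is a Thursday, so the first Saturday is November 3 and the third is November 17.
Daylight saving runs 11 February – 17 November; 19 December 2029 is outside that window, so Dorast is on standard time at UTC−11:30.
04:51 local + 11h30m = 16:21 UTC.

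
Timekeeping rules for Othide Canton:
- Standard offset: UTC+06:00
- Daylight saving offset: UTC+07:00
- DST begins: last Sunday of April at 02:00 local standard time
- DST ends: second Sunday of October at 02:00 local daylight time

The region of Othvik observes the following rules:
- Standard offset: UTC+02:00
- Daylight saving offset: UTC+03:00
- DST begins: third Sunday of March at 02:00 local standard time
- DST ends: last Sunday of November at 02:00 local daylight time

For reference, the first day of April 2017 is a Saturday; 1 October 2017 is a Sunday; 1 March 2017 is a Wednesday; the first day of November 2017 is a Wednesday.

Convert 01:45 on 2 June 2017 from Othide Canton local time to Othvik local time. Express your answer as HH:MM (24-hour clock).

1 April 2017 is a Saturday, so Sundays fall on 2, 9, 16, 23, 30; the last is April 30.
1 October 2017 is a Sunday, so the first Sunday is October 1 and the second is October 8.
2 June 2017 falls between 30 April and 8 October, so daylight saving is in effect and Othide Canton is at UTC+07:00.
01:45 Othide Canton − 7h = 18:45 UTC (rolling into the previous day, 1 June 2017).
1 March 2017 is a Wednesday, so the first Sunday is March 5 and the third is March 19.
1 November 2017 is a Wednesday, so Sundays fall on 5, 12, 19, 26; the last is November 26.
At the standard offset (UTC+02:00), 18:45 UTC + 2h = 20:45 Othvik standard time.
The standard-time date in Othvik, 1 June 2017, lies within the daylight-saving period (19 March – 26 November), so Othvik is on daylight time, UTC+03:00.
18:45 UTC + 3h = 21:45 Othvik.

21:45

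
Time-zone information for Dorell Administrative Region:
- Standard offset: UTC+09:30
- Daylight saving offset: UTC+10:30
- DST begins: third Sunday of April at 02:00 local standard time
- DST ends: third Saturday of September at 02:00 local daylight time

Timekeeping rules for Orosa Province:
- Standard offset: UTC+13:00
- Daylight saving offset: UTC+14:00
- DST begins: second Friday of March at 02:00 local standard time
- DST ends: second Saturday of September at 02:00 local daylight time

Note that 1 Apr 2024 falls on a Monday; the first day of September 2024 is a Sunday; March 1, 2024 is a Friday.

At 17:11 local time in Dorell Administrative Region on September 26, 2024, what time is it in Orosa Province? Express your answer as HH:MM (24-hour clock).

20:41

1 April 2024 is a Monday, so the first Sunday is April 7 and the third is April 21.
1 September 2024 is a Sunday, so the first Saturday is September 7 and the third is September 21.
September 26, 2024 does not fall between 21 April and 21 September, so daylight saving is not in effect and Dorell Administrative Region is at UTC+09:30.
17:11 Dorell Administrative Region − 9h30m = 07:41 UTC.
1 March 2024 is a Friday, so the first Friday is March 1 and the second is March 8.
1 September 2024 is a Sunday, so the first Saturday is September 7 and the second is September 14.
At the standard offset (UTC+13:00), 07:41 UTC + 13h = 20:41 Orosa Province standard time.
Daylight saving runs 8 March – 14 September; the standard-time date in Orosa Province, September 26, 2024, is outside that window, so Orosa Province is on standard time at UTC+13:00.
07:41 UTC + 13h = 20:41 Orosa Province.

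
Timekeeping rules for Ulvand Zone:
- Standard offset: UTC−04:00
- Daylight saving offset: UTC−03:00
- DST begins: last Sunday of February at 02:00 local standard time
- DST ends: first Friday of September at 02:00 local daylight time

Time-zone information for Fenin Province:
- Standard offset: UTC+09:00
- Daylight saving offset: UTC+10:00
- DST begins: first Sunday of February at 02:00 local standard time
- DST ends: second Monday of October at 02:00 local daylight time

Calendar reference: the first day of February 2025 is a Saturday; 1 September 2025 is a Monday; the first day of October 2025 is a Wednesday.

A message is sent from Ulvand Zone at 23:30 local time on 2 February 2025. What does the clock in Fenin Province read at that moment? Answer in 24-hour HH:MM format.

13:30

1 February 2025 is a Saturday, so Sundays fall on 2, 9, 16, 23; the last is February 23.
1 September 2025 is a Monday, so the first Friday is September 5.
2 February 2025 is outside the daylight-saving period (23 February – 5 September), so Ulvand Zone is on standard time, UTC−04:00.
23:30 Ulvand Zone + 4h = 03:30 UTC (rolling into the next day, 3 February 2025).
1 February 2025 is a Saturday, so the first Sunday is February 2.
1 October 2025 is a Wednesday, so the first Monday is October 6 and the second is October 13.
At the standard offset (UTC+09:00), 03:30 UTC + 9h = 12:30 Fenin Province standard time.
Daylight saving runs 2 February – 13 October; the standard-time date in Fenin Province, 3 February 2025, is inside that window, so Fenin Province is at UTC+10:00.
03:30 UTC + 10h = 13:30 Fenin Province.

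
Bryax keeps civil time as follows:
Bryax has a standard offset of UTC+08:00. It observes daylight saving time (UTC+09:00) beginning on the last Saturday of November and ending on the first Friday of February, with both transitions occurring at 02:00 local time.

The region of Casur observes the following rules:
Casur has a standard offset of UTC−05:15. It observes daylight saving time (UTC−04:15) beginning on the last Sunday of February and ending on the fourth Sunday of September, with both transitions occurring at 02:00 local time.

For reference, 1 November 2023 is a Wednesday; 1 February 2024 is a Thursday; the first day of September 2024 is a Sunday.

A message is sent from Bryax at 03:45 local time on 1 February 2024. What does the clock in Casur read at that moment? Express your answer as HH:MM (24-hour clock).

13:30

1 November 2023 is a Wednesday, so Saturdays fall on 4, 11, 18, 25; the last is November 25.
1 February 2024 is a Thursday, so the first Friday is February 2.
Daylight saving runs 25 November 2023 – 2 February 2024; 1 February 2024 is inside that window, so Bryax is at UTC+09:00.
03:45 Bryax − 9h = 18:45 UTC (rolling into the previous day, 31 January 2024).
1 February 2024 is a Thursday, so Sundays fall on 4, 11, 18, 25; the last is February 25.
1 September 2024 is a Sunday, so the first Sunday is September 1 and the fourth is September 22.
At the standard offset (UTC−05:15), 18:45 UTC − 5h15m = 13:30 Casur standard time.
The standard-time date in Casur, 31 January 2024, is outside the daylight-saving period (25 February – 22 September), so Casur is on standard time, UTC−05:15.
18:45 UTC − 5h15m = 13:30 Casur.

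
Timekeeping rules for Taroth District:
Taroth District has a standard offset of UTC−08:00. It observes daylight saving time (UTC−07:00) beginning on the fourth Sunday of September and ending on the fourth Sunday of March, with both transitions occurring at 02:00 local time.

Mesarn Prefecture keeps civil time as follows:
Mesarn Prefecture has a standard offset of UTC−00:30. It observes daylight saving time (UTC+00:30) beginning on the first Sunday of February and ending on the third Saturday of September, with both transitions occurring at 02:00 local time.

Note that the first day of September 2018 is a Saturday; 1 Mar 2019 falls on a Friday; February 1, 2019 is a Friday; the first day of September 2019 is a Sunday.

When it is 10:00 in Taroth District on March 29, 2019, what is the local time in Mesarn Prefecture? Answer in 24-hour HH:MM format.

18:30

1 September 2018 is a Saturday, so the first Sunday is September 2 and the fourth is September 23.
1 March 2019 is a Friday, so the first Sunday is March 3 and the fourth is March 24.
Daylight saving runs 23 September 2018 – 24 March 2019; March 29, 2019 is outside that window, so Taroth District is on standard time at UTC−08:00.
10:00 Taroth District + 8h = 18:00 UTC.
1 February 2019 is a Friday, so the first Sunday is February 3.
1 September 2019 is a Sunday, so the first Saturday is September 7 and the third is September 21.
At the standard offset (UTC−00:30), 18:00 UTC − 0h30m = 17:30 Mesarn Prefecture standard time.
The standard-time date in Mesarn Prefecture, March 29, 2019, falls between 3 February and 21 September, so daylight saving is in effect and Mesarn Prefecture is at UTC+00:30.
18:00 UTC + 0h30m = 18:30 Mesarn Prefecture.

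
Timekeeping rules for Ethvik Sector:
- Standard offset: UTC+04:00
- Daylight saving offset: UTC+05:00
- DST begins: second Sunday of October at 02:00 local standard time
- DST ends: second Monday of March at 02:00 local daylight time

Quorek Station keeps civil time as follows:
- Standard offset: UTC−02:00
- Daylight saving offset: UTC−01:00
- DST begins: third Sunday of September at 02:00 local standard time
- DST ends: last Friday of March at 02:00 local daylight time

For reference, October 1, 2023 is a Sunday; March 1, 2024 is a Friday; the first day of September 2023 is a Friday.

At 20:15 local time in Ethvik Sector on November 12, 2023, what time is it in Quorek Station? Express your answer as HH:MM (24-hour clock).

14:15

1 October 2023 is a Sunday, so the first Sunday is October 1 and the second is October 8.
1 March 2024 is a Friday, so the first Monday is March 4 and the second is March 11.
November 12, 2023 falls between 8 October 2023 and 11 March 2024, so daylight saving is in effect and Ethvik Sector is at UTC+05:00.
20:15 Ethvik Sector − 5h = 15:15 UTC.
1 September 2023 is a Friday, so the first Sunday is September 3 and the third is September 17.
1 March 2024 is a Friday, so Fridays fall on 1, 8, 15, 22, 29; the last is March 29.
At the standard offset (UTC−02:00), 15:15 UTC − 2h = 13:15 Quorek Station standard time.
The standard-time date in Quorek Station, November 12, 2023, falls between 17 September 2023 and 29 March 2024, so daylight saving is in effect and Quorek Station is at UTC−01:00.
15:15 UTC − 1h = 14:15 Quorek Station.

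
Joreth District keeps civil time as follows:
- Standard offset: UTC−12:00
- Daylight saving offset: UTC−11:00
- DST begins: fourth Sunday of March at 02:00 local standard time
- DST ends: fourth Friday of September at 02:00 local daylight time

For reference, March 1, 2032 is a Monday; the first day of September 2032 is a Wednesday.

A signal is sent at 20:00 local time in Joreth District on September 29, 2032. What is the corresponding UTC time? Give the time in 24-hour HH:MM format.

1 March 2032 is a Monday, so the first Sunday is March 7 and the fourth is March 28.
1 September 2032 is a Wednesday, so the first Friday is September 3 and the fourth is September 24.
Daylight saving runs 28 March – 24 September; September 29, 2032 is outside that window, so Joreth District is on standard time at UTC−12:00.
20:00 local + 12h = 08:00 UTC (rolling into the next day, 30 September 2032).

08:00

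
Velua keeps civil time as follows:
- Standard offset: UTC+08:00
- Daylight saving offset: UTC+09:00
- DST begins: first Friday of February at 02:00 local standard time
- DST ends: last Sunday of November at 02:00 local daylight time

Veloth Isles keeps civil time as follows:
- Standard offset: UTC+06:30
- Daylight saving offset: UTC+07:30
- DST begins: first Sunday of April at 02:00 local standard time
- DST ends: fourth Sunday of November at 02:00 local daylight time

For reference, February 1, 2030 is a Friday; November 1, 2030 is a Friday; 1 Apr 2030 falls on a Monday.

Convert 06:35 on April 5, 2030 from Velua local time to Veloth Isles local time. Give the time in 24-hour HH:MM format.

1 February 2030 is a Friday, so the first Friday is February 1.
1 November 2030 is a Friday, so Sundays fall on 3, 10, 17, 24; the last is November 24.
Daylight saving runs 1 February – 24 November; April 5, 2030 is inside that window, so Velua is at UTC+09:00.
06:35 Velua − 9h = 21:35 UTC (rolling into the previous day, 4 April 2030).
1 April 2030 is a Monday, so the first Sunday is April 7.
1 November 2030 is a Friday, so the first Sunday is November 3 and the fourth is November 24.
At the standard offset (UTC+06:30), 21:35 UTC + 6h30m = 04:05 Veloth Isles standard time (rolling into the next day, 5 April 2030).
Daylight saving runs 7 April – 24 November; the standard-time date in Veloth Isles, April 5, 2030, is outside that window, so Veloth Isles is on standard time at UTC+06:30.
21:35 UTC + 6h30m = 04:05 Veloth Isles (rolling into the next day, 5 April 2030).

04:05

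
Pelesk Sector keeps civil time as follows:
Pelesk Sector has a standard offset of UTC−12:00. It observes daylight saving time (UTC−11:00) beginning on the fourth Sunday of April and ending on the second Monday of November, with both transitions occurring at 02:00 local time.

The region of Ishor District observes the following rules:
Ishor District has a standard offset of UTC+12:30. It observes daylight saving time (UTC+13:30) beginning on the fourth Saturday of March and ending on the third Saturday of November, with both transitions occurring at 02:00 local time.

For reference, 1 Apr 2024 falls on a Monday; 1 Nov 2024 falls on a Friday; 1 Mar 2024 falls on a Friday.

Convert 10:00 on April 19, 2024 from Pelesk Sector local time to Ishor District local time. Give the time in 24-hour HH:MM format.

11:30

1 April 2024 is a Monday, so the first Sunday is April 7 and the fourth is April 28.
1 November 2024 is a Friday, so the first Monday is November 4 and the second is November 11.
April 19, 2024 is outside the daylight-saving period (28 April – 11 November), so Pelesk Sector is on standard time, UTC−12:00.
10:00 Pelesk Sector + 12h = 22:00 UTC.
1 March 2024 is a Friday, so the first Saturday is March 2 and the fourth is March 23.
1 November 2024 is a Friday, so the first Saturday is November 2 and the third is November 16.
At the standard offset (UTC+12:30), 22:00 UTC + 12h30m = 10:30 Ishor District standard time (rolling into the next day, 20 April 2024).
The standard-time date in Ishor District, April 20, 2024, lies within the daylight-saving period (23 March – 16 November), so Ishor District is on daylight time, UTC+13:30.
22:00 UTC + 13h30m = 11:30 Ishor District (rolling into the next day, 20 April 2024).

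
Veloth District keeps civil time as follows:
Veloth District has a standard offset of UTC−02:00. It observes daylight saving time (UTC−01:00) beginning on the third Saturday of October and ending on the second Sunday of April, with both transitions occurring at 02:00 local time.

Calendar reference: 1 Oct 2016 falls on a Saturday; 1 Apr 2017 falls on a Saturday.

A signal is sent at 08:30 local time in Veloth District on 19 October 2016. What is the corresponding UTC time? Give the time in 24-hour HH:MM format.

09:30

1 October 2016 is a Saturday, so the first Saturday is October 1 and the third is October 15.
1 April 2017 is a Saturday, so the first Sunday is April 2 and the second is April 9.
Daylight saving runs 15 October 2016 – 9 April 2017; 19 October 2016 is inside that window, so Veloth District is at UTC−01:00.
08:30 local + 1h = 09:30 UTC.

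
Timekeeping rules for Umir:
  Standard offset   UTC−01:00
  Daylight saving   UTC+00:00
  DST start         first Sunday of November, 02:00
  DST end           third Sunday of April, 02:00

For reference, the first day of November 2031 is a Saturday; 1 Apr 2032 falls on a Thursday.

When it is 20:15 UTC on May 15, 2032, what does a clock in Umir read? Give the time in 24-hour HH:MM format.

19:15

1 November 2031 is a Saturday, so the first Sunday is November 2.
1 April 2032 is a Thursday, so the first Sunday is April 4 and the third is April 18.
At the standard offset (UTC−01:00), 20:15 UTC − 1h = 19:15 Umir standard time.
Daylight saving runs 2 November 2031 – 18 April 2032; the standard-time date in Umir, May 15, 2032, is outside that window, so Umir is on standard time at UTC−01:00.
20:15 UTC − 1h = 19:15 local.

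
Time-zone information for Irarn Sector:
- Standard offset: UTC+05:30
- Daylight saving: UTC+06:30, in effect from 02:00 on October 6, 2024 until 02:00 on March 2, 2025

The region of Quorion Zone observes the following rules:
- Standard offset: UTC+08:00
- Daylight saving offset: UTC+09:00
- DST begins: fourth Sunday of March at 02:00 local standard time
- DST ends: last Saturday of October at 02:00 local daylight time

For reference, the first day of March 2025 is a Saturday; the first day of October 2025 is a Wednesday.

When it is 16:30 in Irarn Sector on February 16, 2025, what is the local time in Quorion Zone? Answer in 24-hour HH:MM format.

18:00

February 16, 2025 lies within the daylight-saving period (6 October 2024 – 2 March 2025), so Irarn Sector is on daylight time, UTC+06:30.
16:30 Irarn Sector − 6h30m = 10:00 UTC.
1 March 2025 is a Saturday, so the first Sunday is March 2 and the fourth is March 23.
1 October 2025 is a Wednesday, so Saturdays fall on 4, 11, 18, 25; the last is October 25.
At the standard offset (UTC+08:00), 10:00 UTC + 8h = 18:00 Quorion Zone standard time.
Daylight saving runs 23 March – 25 October; the standard-time date in Quorion Zone, February 16, 2025, is outside that window, so Quorion Zone is on standard time at UTC+08:00.
10:00 UTC + 8h = 18:00 Quorion Zone.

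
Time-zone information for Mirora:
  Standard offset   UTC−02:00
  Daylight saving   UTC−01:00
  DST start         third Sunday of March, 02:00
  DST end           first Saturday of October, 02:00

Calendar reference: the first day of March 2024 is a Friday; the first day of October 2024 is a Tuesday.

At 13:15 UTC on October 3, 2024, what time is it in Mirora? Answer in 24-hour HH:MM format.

12:15

1 March 2024 is a Friday, so the first Sunday is March 3 and the third is March 17.
1 October 2024 is a Tuesday, so the first Saturday is October 5.
At the standard offset (UTC−02:00), 13:15 UTC − 2h = 11:15 Mirora standard time.
The standard-time date in Mirora, October 3, 2024, lies within the daylight-saving period (17 March – 5 October), so Mirora is on daylight time, UTC−01:00.
13:15 UTC − 1h = 12:15 local.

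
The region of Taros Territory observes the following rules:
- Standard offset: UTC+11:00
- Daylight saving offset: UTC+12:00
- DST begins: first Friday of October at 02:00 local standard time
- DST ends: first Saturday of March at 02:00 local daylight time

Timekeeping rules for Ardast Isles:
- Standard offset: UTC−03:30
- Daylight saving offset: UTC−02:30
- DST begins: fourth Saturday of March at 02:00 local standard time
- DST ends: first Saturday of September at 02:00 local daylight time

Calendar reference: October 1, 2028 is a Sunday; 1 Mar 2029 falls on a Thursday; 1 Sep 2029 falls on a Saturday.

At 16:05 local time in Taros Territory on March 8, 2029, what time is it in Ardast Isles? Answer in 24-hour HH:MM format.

1 October 2028 is a Sunday, so the first Friday is October 6.
1 March 2029 is a Thursday, so the first Saturday is March 3.
March 8, 2029 does not fall between 6 October 2028 and 3 March 2029, so daylight saving is not in effect and Taros Territory is at UTC+11:00.
16:05 Taros Territory − 11h = 05:05 UTC.
1 March 2029 is a Thursday, so the first Saturday is March 3 and the fourth is March 24.
1 September 2029 is a Saturday, so the first Saturday is September 1.
At the standard offset (UTC−03:30), 05:05 UTC − 3h30m = 01:35 Ardast Isles standard time.
The standard-time date in Ardast Isles, March 8, 2029, is outside the daylight-saving period (24 March – 1 September), so Ardast Isles is on standard time, UTC−03:30.
05:05 UTC − 3h30m = 01:35 Ardast Isles.

01:35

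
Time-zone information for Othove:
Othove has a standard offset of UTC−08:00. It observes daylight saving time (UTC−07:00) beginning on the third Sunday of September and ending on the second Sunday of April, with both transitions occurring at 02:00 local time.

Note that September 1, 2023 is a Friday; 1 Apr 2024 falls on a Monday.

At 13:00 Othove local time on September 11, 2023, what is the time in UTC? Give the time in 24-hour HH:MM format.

1 September 2023 is a Friday, so the first Sunday is September 3 and the third is September 17.
1 April 2024 is a Monday, so the first Sunday is April 7 and the second is April 14.
September 11, 2023 does not fall between 17 September 2023 and 14 April 2024, so daylight saving is not in effect and Othove is at UTC−08:00.
13:00 local + 8h = 21:00 UTC.

21:00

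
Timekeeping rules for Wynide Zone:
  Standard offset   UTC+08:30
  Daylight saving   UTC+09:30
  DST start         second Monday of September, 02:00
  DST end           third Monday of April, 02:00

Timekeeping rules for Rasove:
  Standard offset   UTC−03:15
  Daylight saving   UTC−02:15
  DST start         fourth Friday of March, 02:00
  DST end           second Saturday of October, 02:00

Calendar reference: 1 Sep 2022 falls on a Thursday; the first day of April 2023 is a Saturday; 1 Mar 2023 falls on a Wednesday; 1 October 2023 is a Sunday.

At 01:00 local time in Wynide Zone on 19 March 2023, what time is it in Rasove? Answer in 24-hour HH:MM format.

1 September 2022 is a Thursday, so the first Monday is September 5 and the second is September 12.
1 April 2023 is a Saturday, so the first Monday is April 3 and the third is April 17.
Daylight saving runs 12 September 2022 – 17 April 2023; 19 March 2023 is inside that window, so Wynide Zone is at UTC+09:30.
01:00 Wynide Zone − 9h30m = 15:30 UTC (rolling into the previous day, 18 March 2023).
1 March 2023 is a Wednesday, so the first Friday is March 3 and the fourth is March 24.
1 October 2023 is a Sunday, so the first Saturday is October 7 and the second is October 14.
At the standard offset (UTC−03:15), 15:30 UTC − 3h15m = 12:15 Rasove standard time.
The standard-time date in Rasove, 18 March 2023, does not fall between 24 March and 14 October, so daylight saving is not in effect and Rasove is at UTC−03:15.
15:30 UTC − 3h15m = 12:15 Rasove.

12:15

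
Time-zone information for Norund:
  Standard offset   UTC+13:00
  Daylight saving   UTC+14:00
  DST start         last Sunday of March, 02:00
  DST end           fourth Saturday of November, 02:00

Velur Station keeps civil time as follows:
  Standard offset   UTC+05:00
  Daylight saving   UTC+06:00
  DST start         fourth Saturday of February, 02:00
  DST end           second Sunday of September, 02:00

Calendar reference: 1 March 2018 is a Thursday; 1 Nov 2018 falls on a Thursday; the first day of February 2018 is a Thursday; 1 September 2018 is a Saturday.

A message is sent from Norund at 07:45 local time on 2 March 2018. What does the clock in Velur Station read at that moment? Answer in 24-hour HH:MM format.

00:45

1 March 2018 is a Thursday, so Sundays fall on 4, 11, 18, 25; the last is March 25.
1 November 2018 is a Thursday, so the first Saturday is November 3 and the fourth is November 24.
2 March 2018 is outside the daylight-saving period (25 March – 24 November), so Norund is on standard time, UTC+13:00.
07:45 Norund − 13h = 18:45 UTC (rolling into the previous day, 1 March 2018).
1 February 2018 is a Thursday, so the first Saturday is February 3 and the fourth is February 24.
1 September 2018 is a Saturday, so the first Sunday is September 2 and the second is September 9.
At the standard offset (UTC+05:00), 18:45 UTC + 5h = 23:45 Velur Station standard time.
The standard-time date in Velur Station, 1 March 2018, lies within the daylight-saving period (24 February – 9 September), so Velur Station is on daylight time, UTC+06:00.
18:45 UTC + 6h = 00:45 Velur Station (rolling into the next day, 2 March 2018).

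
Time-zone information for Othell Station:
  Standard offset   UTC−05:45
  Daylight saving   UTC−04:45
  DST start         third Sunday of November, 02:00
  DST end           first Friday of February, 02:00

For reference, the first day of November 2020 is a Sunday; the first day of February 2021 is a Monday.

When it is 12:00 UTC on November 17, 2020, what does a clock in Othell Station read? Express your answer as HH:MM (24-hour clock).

07:15

1 November 2020 is a Sunday, so the first Sunday is November 1 and the third is November 15.
1 February 2021 is a Monday, so the first Friday is February 5.
At the standard offset (UTC−05:45), 12:00 UTC − 5h45m = 06:15 Othell Station standard time.
The standard-time date in Othell Station, November 17, 2020, falls between 15 November 2020 and 5 February 2021, so daylight saving is in effect and Othell Station is at UTC−04:45.
12:00 UTC − 4h45m = 07:15 local.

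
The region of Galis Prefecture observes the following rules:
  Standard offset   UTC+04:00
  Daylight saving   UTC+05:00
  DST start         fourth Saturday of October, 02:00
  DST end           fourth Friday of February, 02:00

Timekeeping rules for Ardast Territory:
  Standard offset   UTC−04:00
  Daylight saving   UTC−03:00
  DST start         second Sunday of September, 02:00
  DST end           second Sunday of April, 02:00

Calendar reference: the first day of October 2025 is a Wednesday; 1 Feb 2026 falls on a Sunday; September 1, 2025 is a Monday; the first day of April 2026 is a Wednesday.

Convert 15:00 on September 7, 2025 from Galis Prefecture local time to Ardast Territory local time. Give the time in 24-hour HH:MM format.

07:00

1 October 2025 is a Wednesday, so the first Saturday is October 4 and the fourth is October 25.
1 February 2026 is a Sunday, so the first Friday is February 6 and the fourth is February 27.
Daylight saving runs 25 October 2025 – 27 February 2026; September 7, 2025 is outside that window, so Galis Prefecture is on standard time at UTC+04:00.
15:00 Galis Prefecture − 4h = 11:00 UTC.
1 September 2025 is a Monday, so the first Sunday is September 7 and the second is September 14.
1 April 2026 is a Wednesday, so the first Sunday is April 5 and the second is April 12.
At the standard offset (UTC−04:00), 11:00 UTC − 4h = 07:00 Ardast Territory standard time.
The standard-time date in Ardast Territory, September 7, 2025, does not fall between 14 September 2025 and 12 April 2026, so daylight saving is not in effect and Ardast Territory is at UTC−04:00.
11:00 UTC − 4h = 07:00 Ardast Territory.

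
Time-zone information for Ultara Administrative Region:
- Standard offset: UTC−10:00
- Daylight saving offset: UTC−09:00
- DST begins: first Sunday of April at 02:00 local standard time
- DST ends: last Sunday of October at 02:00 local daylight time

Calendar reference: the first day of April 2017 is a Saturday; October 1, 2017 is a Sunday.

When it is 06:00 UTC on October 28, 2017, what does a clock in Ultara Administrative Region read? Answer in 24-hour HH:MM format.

21:00

1 April 2017 is a Saturday, so the first Sunday is April 2.
1 October 2017 is a Sunday, so Sundays fall on 1, 8, 15, 22, 29; the last is October 29.
At the standard offset (UTC−10:00), 06:00 UTC − 10h = 20:00 Ultara Administrative Region standard time (rolling into the previous day, 27 October 2017).
Daylight saving runs 2 April – 29 October; the standard-time date in Ultara Administrative Region, October 27, 2017, is inside that window, so Ultara Administrative Region is at UTC−09:00.
06:00 UTC − 9h = 21:00 local (rolling into the previous day, 27 October 2017).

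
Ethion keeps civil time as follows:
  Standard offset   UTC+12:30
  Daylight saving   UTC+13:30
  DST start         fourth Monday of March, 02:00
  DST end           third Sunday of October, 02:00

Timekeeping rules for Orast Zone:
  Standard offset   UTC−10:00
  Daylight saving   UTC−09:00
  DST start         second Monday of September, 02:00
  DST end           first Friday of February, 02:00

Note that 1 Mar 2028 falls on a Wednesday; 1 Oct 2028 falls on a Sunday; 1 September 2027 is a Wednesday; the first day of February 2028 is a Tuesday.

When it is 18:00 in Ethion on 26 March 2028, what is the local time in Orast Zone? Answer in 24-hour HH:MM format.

1 March 2028 is a Wednesday, so the first Monday is March 6 and the fourth is March 27.
1 October 2028 is a Sunday, so the first Sunday is October 1 and the third is October 15.
26 March 2028 is outside the daylight-saving period (27 March – 15 October), so Ethion is on standard time, UTC+12:30.
18:00 Ethion − 12h30m = 05:30 UTC.
1 September 2027 is a Wednesday, so the first Monday is September 6 and the second is September 13.
1 February 2028 is a Tuesday, so the first Friday is February 4.
At the standard offset (UTC−10:00), 05:30 UTC − 10h = 19:30 Orast Zone standard time (rolling into the previous day, 25 March 2028).
The standard-time date in Orast Zone, 25 March 2028, does not fall between 13 September 2027 and 4 February 2028, so daylight saving is not in effect and Orast Zone is at UTC−10:00.
05:30 UTC − 10h = 19:30 Orast Zone (rolling into the previous day, 25 March 2028).

19:30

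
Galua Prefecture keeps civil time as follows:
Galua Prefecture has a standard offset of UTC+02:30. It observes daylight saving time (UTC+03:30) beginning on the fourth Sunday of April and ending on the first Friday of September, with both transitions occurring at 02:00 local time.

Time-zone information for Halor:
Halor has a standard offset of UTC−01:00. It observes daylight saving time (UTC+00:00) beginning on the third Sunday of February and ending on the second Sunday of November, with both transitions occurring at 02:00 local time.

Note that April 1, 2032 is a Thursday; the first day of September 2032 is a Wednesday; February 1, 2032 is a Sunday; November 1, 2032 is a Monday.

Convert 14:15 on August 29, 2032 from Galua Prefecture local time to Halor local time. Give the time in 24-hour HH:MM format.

10:45

1 April 2032 is a Thursday, so the first Sunday is April 4 and the fourth is April 25.
1 September 2032 is a Wednesday, so the first Friday is September 3.
Daylight saving runs 25 April – 3 September; August 29, 2032 is inside that window, so Galua Prefecture is at UTC+03:30.
14:15 Galua Prefecture − 3h30m = 10:45 UTC.
1 February 2032 is a Sunday, so the first Sunday is February 1 and the third is February 15.
1 November 2032 is a Monday, so the first Sunday is November 7 and the second is November 14.
At the standard offset (UTC−01:00), 10:45 UTC − 1h = 09:45 Halor standard time.
The standard-time date in Halor, August 29, 2032, lies within the daylight-saving period (15 February – 14 November), so Halor is on daylight time, UTC+00:00.
10:45 UTC + 0h = 10:45 Halor.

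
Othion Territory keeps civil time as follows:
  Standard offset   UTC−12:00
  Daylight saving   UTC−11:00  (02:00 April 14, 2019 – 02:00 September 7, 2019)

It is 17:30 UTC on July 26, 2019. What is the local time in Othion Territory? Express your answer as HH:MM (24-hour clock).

At the standard offset (UTC−12:00), 17:30 UTC − 12h = 05:30 Othion Territory standard time.
The standard-time date in Othion Territory, July 26, 2019, lies within the daylight-saving period (14 April – 7 September), so Othion Territory is on daylight time, UTC−11:00.
17:30 UTC − 11h = 06:30 local.

06:30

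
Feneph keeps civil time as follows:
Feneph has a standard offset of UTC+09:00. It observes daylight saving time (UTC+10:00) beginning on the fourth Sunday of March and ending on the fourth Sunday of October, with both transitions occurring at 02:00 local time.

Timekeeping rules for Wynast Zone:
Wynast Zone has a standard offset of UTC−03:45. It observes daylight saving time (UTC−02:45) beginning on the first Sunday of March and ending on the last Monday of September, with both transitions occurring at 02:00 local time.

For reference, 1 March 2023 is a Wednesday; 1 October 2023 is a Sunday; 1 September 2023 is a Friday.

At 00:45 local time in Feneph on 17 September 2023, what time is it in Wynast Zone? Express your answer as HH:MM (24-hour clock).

12:00

1 March 2023 is a Wednesday, so the first Sunday is March 5 and the fourth is March 26.
1 October 2023 is a Sunday, so the first Sunday is October 1 and the fourth is October 22.
Daylight saving runs 26 March – 22 October; 17 September 2023 is inside that window, so Feneph is at UTC+10:00.
00:45 Feneph − 10h = 14:45 UTC (rolling into the previous day, 16 September 2023).
1 March 2023 is a Wednesday, so the first Sunday is March 5.
1 September 2023 is a Friday, so Mondays fall on 4, 11, 18, 25; the last is September 25.
At the standard offset (UTC−03:45), 14:45 UTC − 3h45m = 11:00 Wynast Zone standard time.
Daylight saving runs 5 March – 25 September; the standard-time date in Wynast Zone, 16 September 2023, is inside that window, so Wynast Zone is at UTC−02:45.
14:45 UTC − 2h45m = 12:00 Wynast Zone.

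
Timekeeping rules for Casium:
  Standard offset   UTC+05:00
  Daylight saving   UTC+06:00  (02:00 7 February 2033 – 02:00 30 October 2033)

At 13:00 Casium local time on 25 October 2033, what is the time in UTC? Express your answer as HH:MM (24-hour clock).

25 October 2033 falls between 7 February and 30 October, so daylight saving is in effect and Casium is at UTC+06:00.
13:00 local − 6h = 07:00 UTC.

07:00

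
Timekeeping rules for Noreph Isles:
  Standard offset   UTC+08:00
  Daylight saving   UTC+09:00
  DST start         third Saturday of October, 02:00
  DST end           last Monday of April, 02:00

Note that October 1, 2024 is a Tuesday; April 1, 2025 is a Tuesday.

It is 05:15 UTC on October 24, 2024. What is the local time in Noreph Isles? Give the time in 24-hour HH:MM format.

1 October 2024 is a Tuesday, so the first Saturday is October 5 and the third is October 19.
1 April 2025 is a Tuesday, so Mondays fall on 7, 14, 21, 28; the last is April 28.
At the standard offset (UTC+08:00), 05:15 UTC + 8h = 13:15 Noreph Isles standard time.
The standard-time date in Noreph Isles, October 24, 2024, falls between 19 October 2024 and 28 April 2025, so daylight saving is in effect and Noreph Isles is at UTC+09:00.
05:15 UTC + 9h = 14:15 local.

14:15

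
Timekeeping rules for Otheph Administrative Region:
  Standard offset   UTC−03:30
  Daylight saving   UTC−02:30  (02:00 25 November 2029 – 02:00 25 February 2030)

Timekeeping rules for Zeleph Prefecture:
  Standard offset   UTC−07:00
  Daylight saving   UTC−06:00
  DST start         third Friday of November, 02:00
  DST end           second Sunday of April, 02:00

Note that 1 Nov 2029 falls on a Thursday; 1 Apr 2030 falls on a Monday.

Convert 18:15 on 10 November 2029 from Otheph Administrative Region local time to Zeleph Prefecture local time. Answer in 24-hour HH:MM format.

10 November 2029 does not fall between 25 November 2029 and 25 February 2030, so daylight saving is not in effect and Otheph Administrative Region is at UTC−03:30.
18:15 Otheph Administrative Region + 3h30m = 21:45 UTC.
1 November 2029 is a Thursday, so the first Friday is November 2 and the third is November 16.
1 April 2030 is a Monday, so the first Sunday is April 7 and the second is April 14.
At the standard offset (UTC−07:00), 21:45 UTC − 7h = 14:45 Zeleph Prefecture standard time.
The standard-time date in Zeleph Prefecture, 10 November 2029, is outside the daylight-saving period (16 November 2029 – 14 April 2030), so Zeleph Prefecture is on standard time, UTC−07:00.
21:45 UTC − 7h = 14:45 Zeleph Prefecture.

14:45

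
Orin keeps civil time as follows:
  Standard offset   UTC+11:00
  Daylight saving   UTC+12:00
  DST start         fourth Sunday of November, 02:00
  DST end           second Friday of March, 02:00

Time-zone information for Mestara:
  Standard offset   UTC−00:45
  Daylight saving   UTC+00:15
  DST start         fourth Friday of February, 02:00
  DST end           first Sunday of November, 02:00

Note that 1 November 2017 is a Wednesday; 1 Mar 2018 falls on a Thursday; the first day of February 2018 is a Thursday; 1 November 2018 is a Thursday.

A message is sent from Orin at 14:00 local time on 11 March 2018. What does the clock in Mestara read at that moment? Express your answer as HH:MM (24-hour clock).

03:15

1 November 2017 is a Wednesday, so the first Sunday is November 5 and the fourth is November 26.
1 March 2018 is a Thursday, so the first Friday is March 2 and the second is March 9.
11 March 2018 is outside the daylight-saving period (26 November 2017 – 9 March 2018), so Orin is on standard time, UTC+11:00.
14:00 Orin − 11h = 03:00 UTC.
1 February 2018 is a Thursday, so the first Friday is February 2 and the fourth is February 23.
1 November 2018 is a Thursday, so the first Sunday is November 4.
At the standard offset (UTC−00:45), 03:00 UTC − 0h45m = 02:15 Mestara standard time.
Daylight saving runs 23 February – 4 November; the standard-time date in Mestara, 11 March 2018, is inside that window, so Mestara is at UTC+00:15.
03:00 UTC + 0h15m = 03:15 Mestara.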